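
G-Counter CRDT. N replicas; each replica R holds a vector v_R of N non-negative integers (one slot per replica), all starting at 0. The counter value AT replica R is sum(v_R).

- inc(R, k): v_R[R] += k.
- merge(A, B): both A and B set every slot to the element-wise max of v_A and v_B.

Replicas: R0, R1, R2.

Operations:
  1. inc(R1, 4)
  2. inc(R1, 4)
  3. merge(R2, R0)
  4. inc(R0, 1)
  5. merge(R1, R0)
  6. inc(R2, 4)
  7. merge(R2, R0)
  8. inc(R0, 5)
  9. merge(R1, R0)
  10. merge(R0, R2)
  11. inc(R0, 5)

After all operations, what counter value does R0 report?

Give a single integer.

Op 1: inc R1 by 4 -> R1=(0,4,0) value=4
Op 2: inc R1 by 4 -> R1=(0,8,0) value=8
Op 3: merge R2<->R0 -> R2=(0,0,0) R0=(0,0,0)
Op 4: inc R0 by 1 -> R0=(1,0,0) value=1
Op 5: merge R1<->R0 -> R1=(1,8,0) R0=(1,8,0)
Op 6: inc R2 by 4 -> R2=(0,0,4) value=4
Op 7: merge R2<->R0 -> R2=(1,8,4) R0=(1,8,4)
Op 8: inc R0 by 5 -> R0=(6,8,4) value=18
Op 9: merge R1<->R0 -> R1=(6,8,4) R0=(6,8,4)
Op 10: merge R0<->R2 -> R0=(6,8,4) R2=(6,8,4)
Op 11: inc R0 by 5 -> R0=(11,8,4) value=23

Answer: 23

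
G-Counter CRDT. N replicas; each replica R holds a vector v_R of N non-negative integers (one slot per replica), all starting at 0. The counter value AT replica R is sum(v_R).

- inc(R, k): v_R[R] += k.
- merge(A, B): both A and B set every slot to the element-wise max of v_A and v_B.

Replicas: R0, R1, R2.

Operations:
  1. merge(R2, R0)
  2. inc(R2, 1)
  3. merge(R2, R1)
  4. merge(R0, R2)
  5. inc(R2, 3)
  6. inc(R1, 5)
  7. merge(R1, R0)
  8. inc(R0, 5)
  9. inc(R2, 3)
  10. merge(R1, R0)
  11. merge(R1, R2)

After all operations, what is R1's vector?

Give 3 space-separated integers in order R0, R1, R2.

Answer: 5 5 7

Derivation:
Op 1: merge R2<->R0 -> R2=(0,0,0) R0=(0,0,0)
Op 2: inc R2 by 1 -> R2=(0,0,1) value=1
Op 3: merge R2<->R1 -> R2=(0,0,1) R1=(0,0,1)
Op 4: merge R0<->R2 -> R0=(0,0,1) R2=(0,0,1)
Op 5: inc R2 by 3 -> R2=(0,0,4) value=4
Op 6: inc R1 by 5 -> R1=(0,5,1) value=6
Op 7: merge R1<->R0 -> R1=(0,5,1) R0=(0,5,1)
Op 8: inc R0 by 5 -> R0=(5,5,1) value=11
Op 9: inc R2 by 3 -> R2=(0,0,7) value=7
Op 10: merge R1<->R0 -> R1=(5,5,1) R0=(5,5,1)
Op 11: merge R1<->R2 -> R1=(5,5,7) R2=(5,5,7)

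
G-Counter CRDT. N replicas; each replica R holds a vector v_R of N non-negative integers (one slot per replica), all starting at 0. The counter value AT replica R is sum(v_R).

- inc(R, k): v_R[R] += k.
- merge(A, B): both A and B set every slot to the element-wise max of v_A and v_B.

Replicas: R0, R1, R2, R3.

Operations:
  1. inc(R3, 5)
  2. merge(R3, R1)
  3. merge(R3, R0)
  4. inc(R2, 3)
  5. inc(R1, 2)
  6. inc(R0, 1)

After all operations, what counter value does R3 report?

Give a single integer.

Op 1: inc R3 by 5 -> R3=(0,0,0,5) value=5
Op 2: merge R3<->R1 -> R3=(0,0,0,5) R1=(0,0,0,5)
Op 3: merge R3<->R0 -> R3=(0,0,0,5) R0=(0,0,0,5)
Op 4: inc R2 by 3 -> R2=(0,0,3,0) value=3
Op 5: inc R1 by 2 -> R1=(0,2,0,5) value=7
Op 6: inc R0 by 1 -> R0=(1,0,0,5) value=6

Answer: 5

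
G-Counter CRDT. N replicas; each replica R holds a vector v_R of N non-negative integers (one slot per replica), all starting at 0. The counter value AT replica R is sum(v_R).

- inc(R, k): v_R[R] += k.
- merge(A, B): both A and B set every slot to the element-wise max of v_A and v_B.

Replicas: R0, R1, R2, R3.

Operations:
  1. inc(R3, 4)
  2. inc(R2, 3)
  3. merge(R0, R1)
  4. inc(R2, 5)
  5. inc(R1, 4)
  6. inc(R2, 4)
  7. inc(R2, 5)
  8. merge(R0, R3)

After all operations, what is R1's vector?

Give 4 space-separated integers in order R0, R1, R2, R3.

Answer: 0 4 0 0

Derivation:
Op 1: inc R3 by 4 -> R3=(0,0,0,4) value=4
Op 2: inc R2 by 3 -> R2=(0,0,3,0) value=3
Op 3: merge R0<->R1 -> R0=(0,0,0,0) R1=(0,0,0,0)
Op 4: inc R2 by 5 -> R2=(0,0,8,0) value=8
Op 5: inc R1 by 4 -> R1=(0,4,0,0) value=4
Op 6: inc R2 by 4 -> R2=(0,0,12,0) value=12
Op 7: inc R2 by 5 -> R2=(0,0,17,0) value=17
Op 8: merge R0<->R3 -> R0=(0,0,0,4) R3=(0,0,0,4)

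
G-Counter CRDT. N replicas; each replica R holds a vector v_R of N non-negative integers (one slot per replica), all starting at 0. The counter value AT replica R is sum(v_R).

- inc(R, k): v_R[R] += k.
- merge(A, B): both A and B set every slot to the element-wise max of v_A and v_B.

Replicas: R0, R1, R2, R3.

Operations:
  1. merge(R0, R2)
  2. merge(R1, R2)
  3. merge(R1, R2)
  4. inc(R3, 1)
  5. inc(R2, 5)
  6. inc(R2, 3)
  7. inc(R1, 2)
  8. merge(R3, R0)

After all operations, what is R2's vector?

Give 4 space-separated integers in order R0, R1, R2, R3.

Answer: 0 0 8 0

Derivation:
Op 1: merge R0<->R2 -> R0=(0,0,0,0) R2=(0,0,0,0)
Op 2: merge R1<->R2 -> R1=(0,0,0,0) R2=(0,0,0,0)
Op 3: merge R1<->R2 -> R1=(0,0,0,0) R2=(0,0,0,0)
Op 4: inc R3 by 1 -> R3=(0,0,0,1) value=1
Op 5: inc R2 by 5 -> R2=(0,0,5,0) value=5
Op 6: inc R2 by 3 -> R2=(0,0,8,0) value=8
Op 7: inc R1 by 2 -> R1=(0,2,0,0) value=2
Op 8: merge R3<->R0 -> R3=(0,0,0,1) R0=(0,0,0,1)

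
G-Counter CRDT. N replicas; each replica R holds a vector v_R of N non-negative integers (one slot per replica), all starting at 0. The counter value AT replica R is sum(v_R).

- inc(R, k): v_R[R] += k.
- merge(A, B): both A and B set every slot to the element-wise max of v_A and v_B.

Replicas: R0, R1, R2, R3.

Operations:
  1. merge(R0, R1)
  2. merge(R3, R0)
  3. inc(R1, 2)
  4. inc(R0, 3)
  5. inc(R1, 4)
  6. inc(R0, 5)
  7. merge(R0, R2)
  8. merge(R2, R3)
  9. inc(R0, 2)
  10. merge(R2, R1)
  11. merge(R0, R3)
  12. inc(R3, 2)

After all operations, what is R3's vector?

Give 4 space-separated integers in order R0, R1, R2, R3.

Answer: 10 0 0 2

Derivation:
Op 1: merge R0<->R1 -> R0=(0,0,0,0) R1=(0,0,0,0)
Op 2: merge R3<->R0 -> R3=(0,0,0,0) R0=(0,0,0,0)
Op 3: inc R1 by 2 -> R1=(0,2,0,0) value=2
Op 4: inc R0 by 3 -> R0=(3,0,0,0) value=3
Op 5: inc R1 by 4 -> R1=(0,6,0,0) value=6
Op 6: inc R0 by 5 -> R0=(8,0,0,0) value=8
Op 7: merge R0<->R2 -> R0=(8,0,0,0) R2=(8,0,0,0)
Op 8: merge R2<->R3 -> R2=(8,0,0,0) R3=(8,0,0,0)
Op 9: inc R0 by 2 -> R0=(10,0,0,0) value=10
Op 10: merge R2<->R1 -> R2=(8,6,0,0) R1=(8,6,0,0)
Op 11: merge R0<->R3 -> R0=(10,0,0,0) R3=(10,0,0,0)
Op 12: inc R3 by 2 -> R3=(10,0,0,2) value=12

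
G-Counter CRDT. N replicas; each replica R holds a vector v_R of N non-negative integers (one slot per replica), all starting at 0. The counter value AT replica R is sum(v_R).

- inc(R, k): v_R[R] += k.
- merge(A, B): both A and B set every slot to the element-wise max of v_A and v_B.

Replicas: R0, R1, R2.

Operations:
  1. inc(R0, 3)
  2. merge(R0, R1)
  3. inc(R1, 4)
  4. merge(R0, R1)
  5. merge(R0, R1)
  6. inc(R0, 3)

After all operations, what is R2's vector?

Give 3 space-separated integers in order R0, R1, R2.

Op 1: inc R0 by 3 -> R0=(3,0,0) value=3
Op 2: merge R0<->R1 -> R0=(3,0,0) R1=(3,0,0)
Op 3: inc R1 by 4 -> R1=(3,4,0) value=7
Op 4: merge R0<->R1 -> R0=(3,4,0) R1=(3,4,0)
Op 5: merge R0<->R1 -> R0=(3,4,0) R1=(3,4,0)
Op 6: inc R0 by 3 -> R0=(6,4,0) value=10

Answer: 0 0 0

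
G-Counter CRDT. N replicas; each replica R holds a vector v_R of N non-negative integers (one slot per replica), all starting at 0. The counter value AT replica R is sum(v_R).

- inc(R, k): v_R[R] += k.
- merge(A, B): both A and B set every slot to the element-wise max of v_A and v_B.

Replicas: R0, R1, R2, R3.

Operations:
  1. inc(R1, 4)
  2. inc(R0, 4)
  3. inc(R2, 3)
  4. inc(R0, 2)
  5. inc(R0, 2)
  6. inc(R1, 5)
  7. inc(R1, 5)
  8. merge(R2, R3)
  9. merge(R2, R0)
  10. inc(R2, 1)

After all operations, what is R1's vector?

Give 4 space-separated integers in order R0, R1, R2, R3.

Answer: 0 14 0 0

Derivation:
Op 1: inc R1 by 4 -> R1=(0,4,0,0) value=4
Op 2: inc R0 by 4 -> R0=(4,0,0,0) value=4
Op 3: inc R2 by 3 -> R2=(0,0,3,0) value=3
Op 4: inc R0 by 2 -> R0=(6,0,0,0) value=6
Op 5: inc R0 by 2 -> R0=(8,0,0,0) value=8
Op 6: inc R1 by 5 -> R1=(0,9,0,0) value=9
Op 7: inc R1 by 5 -> R1=(0,14,0,0) value=14
Op 8: merge R2<->R3 -> R2=(0,0,3,0) R3=(0,0,3,0)
Op 9: merge R2<->R0 -> R2=(8,0,3,0) R0=(8,0,3,0)
Op 10: inc R2 by 1 -> R2=(8,0,4,0) value=12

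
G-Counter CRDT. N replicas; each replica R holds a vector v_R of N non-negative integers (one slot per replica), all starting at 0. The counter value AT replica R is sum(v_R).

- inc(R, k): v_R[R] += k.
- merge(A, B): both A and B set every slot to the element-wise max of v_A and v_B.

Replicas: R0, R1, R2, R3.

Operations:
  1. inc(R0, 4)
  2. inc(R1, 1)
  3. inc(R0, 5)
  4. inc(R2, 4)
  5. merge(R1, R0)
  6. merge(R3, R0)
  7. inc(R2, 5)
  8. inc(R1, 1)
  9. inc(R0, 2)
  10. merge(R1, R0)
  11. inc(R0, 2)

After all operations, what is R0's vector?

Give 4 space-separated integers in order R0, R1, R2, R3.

Op 1: inc R0 by 4 -> R0=(4,0,0,0) value=4
Op 2: inc R1 by 1 -> R1=(0,1,0,0) value=1
Op 3: inc R0 by 5 -> R0=(9,0,0,0) value=9
Op 4: inc R2 by 4 -> R2=(0,0,4,0) value=4
Op 5: merge R1<->R0 -> R1=(9,1,0,0) R0=(9,1,0,0)
Op 6: merge R3<->R0 -> R3=(9,1,0,0) R0=(9,1,0,0)
Op 7: inc R2 by 5 -> R2=(0,0,9,0) value=9
Op 8: inc R1 by 1 -> R1=(9,2,0,0) value=11
Op 9: inc R0 by 2 -> R0=(11,1,0,0) value=12
Op 10: merge R1<->R0 -> R1=(11,2,0,0) R0=(11,2,0,0)
Op 11: inc R0 by 2 -> R0=(13,2,0,0) value=15

Answer: 13 2 0 0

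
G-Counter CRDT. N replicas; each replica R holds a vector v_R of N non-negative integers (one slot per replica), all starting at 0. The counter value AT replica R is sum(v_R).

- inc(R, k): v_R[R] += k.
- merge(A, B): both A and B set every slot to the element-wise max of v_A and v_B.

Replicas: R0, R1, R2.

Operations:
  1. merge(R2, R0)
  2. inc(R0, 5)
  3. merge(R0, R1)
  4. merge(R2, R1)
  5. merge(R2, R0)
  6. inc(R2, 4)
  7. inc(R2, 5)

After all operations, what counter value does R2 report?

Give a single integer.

Op 1: merge R2<->R0 -> R2=(0,0,0) R0=(0,0,0)
Op 2: inc R0 by 5 -> R0=(5,0,0) value=5
Op 3: merge R0<->R1 -> R0=(5,0,0) R1=(5,0,0)
Op 4: merge R2<->R1 -> R2=(5,0,0) R1=(5,0,0)
Op 5: merge R2<->R0 -> R2=(5,0,0) R0=(5,0,0)
Op 6: inc R2 by 4 -> R2=(5,0,4) value=9
Op 7: inc R2 by 5 -> R2=(5,0,9) value=14

Answer: 14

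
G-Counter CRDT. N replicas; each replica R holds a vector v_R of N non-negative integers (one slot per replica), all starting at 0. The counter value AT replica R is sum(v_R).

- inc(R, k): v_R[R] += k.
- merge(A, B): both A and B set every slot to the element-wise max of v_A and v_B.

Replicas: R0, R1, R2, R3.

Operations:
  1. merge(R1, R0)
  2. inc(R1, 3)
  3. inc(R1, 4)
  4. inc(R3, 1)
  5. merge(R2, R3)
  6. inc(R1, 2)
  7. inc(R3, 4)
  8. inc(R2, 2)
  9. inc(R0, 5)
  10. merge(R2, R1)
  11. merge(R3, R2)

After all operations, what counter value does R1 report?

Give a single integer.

Op 1: merge R1<->R0 -> R1=(0,0,0,0) R0=(0,0,0,0)
Op 2: inc R1 by 3 -> R1=(0,3,0,0) value=3
Op 3: inc R1 by 4 -> R1=(0,7,0,0) value=7
Op 4: inc R3 by 1 -> R3=(0,0,0,1) value=1
Op 5: merge R2<->R3 -> R2=(0,0,0,1) R3=(0,0,0,1)
Op 6: inc R1 by 2 -> R1=(0,9,0,0) value=9
Op 7: inc R3 by 4 -> R3=(0,0,0,5) value=5
Op 8: inc R2 by 2 -> R2=(0,0,2,1) value=3
Op 9: inc R0 by 5 -> R0=(5,0,0,0) value=5
Op 10: merge R2<->R1 -> R2=(0,9,2,1) R1=(0,9,2,1)
Op 11: merge R3<->R2 -> R3=(0,9,2,5) R2=(0,9,2,5)

Answer: 12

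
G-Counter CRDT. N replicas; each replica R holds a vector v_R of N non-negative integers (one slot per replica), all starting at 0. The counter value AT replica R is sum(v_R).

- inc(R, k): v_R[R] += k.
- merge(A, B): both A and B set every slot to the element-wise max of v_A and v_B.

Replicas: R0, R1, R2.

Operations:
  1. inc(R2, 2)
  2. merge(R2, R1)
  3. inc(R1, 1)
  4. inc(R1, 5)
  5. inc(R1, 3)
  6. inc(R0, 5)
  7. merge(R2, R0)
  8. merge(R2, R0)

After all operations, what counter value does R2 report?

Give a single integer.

Op 1: inc R2 by 2 -> R2=(0,0,2) value=2
Op 2: merge R2<->R1 -> R2=(0,0,2) R1=(0,0,2)
Op 3: inc R1 by 1 -> R1=(0,1,2) value=3
Op 4: inc R1 by 5 -> R1=(0,6,2) value=8
Op 5: inc R1 by 3 -> R1=(0,9,2) value=11
Op 6: inc R0 by 5 -> R0=(5,0,0) value=5
Op 7: merge R2<->R0 -> R2=(5,0,2) R0=(5,0,2)
Op 8: merge R2<->R0 -> R2=(5,0,2) R0=(5,0,2)

Answer: 7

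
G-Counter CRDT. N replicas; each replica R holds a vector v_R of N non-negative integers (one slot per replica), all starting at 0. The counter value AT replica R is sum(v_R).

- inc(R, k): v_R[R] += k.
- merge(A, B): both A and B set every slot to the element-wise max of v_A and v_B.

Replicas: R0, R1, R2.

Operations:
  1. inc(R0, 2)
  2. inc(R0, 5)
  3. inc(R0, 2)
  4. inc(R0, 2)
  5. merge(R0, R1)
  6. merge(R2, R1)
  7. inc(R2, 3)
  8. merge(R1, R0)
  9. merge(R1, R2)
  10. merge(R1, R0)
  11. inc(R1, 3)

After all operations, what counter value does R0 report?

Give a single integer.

Op 1: inc R0 by 2 -> R0=(2,0,0) value=2
Op 2: inc R0 by 5 -> R0=(7,0,0) value=7
Op 3: inc R0 by 2 -> R0=(9,0,0) value=9
Op 4: inc R0 by 2 -> R0=(11,0,0) value=11
Op 5: merge R0<->R1 -> R0=(11,0,0) R1=(11,0,0)
Op 6: merge R2<->R1 -> R2=(11,0,0) R1=(11,0,0)
Op 7: inc R2 by 3 -> R2=(11,0,3) value=14
Op 8: merge R1<->R0 -> R1=(11,0,0) R0=(11,0,0)
Op 9: merge R1<->R2 -> R1=(11,0,3) R2=(11,0,3)
Op 10: merge R1<->R0 -> R1=(11,0,3) R0=(11,0,3)
Op 11: inc R1 by 3 -> R1=(11,3,3) value=17

Answer: 14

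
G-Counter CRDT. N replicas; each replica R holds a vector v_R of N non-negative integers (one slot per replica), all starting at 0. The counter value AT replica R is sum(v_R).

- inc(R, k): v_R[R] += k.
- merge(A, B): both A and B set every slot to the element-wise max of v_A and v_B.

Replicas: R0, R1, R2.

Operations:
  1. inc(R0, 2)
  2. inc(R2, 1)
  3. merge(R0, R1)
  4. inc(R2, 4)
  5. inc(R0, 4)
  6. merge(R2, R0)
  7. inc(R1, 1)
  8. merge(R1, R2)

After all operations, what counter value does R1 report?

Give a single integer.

Answer: 12

Derivation:
Op 1: inc R0 by 2 -> R0=(2,0,0) value=2
Op 2: inc R2 by 1 -> R2=(0,0,1) value=1
Op 3: merge R0<->R1 -> R0=(2,0,0) R1=(2,0,0)
Op 4: inc R2 by 4 -> R2=(0,0,5) value=5
Op 5: inc R0 by 4 -> R0=(6,0,0) value=6
Op 6: merge R2<->R0 -> R2=(6,0,5) R0=(6,0,5)
Op 7: inc R1 by 1 -> R1=(2,1,0) value=3
Op 8: merge R1<->R2 -> R1=(6,1,5) R2=(6,1,5)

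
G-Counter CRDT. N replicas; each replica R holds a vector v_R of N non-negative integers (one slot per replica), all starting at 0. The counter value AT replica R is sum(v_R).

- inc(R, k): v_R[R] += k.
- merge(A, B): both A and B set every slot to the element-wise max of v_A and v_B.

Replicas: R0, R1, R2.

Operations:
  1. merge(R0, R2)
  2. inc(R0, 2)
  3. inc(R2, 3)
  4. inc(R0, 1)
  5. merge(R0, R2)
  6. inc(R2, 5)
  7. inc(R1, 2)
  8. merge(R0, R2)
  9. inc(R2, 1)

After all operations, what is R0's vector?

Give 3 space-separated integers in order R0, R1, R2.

Op 1: merge R0<->R2 -> R0=(0,0,0) R2=(0,0,0)
Op 2: inc R0 by 2 -> R0=(2,0,0) value=2
Op 3: inc R2 by 3 -> R2=(0,0,3) value=3
Op 4: inc R0 by 1 -> R0=(3,0,0) value=3
Op 5: merge R0<->R2 -> R0=(3,0,3) R2=(3,0,3)
Op 6: inc R2 by 5 -> R2=(3,0,8) value=11
Op 7: inc R1 by 2 -> R1=(0,2,0) value=2
Op 8: merge R0<->R2 -> R0=(3,0,8) R2=(3,0,8)
Op 9: inc R2 by 1 -> R2=(3,0,9) value=12

Answer: 3 0 8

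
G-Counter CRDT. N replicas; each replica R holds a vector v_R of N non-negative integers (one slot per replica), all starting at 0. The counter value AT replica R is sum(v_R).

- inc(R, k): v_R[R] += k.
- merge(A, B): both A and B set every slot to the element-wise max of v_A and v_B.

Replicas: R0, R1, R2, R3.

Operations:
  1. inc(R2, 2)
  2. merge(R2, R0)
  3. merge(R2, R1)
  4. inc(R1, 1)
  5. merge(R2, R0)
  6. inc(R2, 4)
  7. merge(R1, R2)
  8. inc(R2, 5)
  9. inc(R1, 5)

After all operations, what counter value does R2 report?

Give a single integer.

Answer: 12

Derivation:
Op 1: inc R2 by 2 -> R2=(0,0,2,0) value=2
Op 2: merge R2<->R0 -> R2=(0,0,2,0) R0=(0,0,2,0)
Op 3: merge R2<->R1 -> R2=(0,0,2,0) R1=(0,0,2,0)
Op 4: inc R1 by 1 -> R1=(0,1,2,0) value=3
Op 5: merge R2<->R0 -> R2=(0,0,2,0) R0=(0,0,2,0)
Op 6: inc R2 by 4 -> R2=(0,0,6,0) value=6
Op 7: merge R1<->R2 -> R1=(0,1,6,0) R2=(0,1,6,0)
Op 8: inc R2 by 5 -> R2=(0,1,11,0) value=12
Op 9: inc R1 by 5 -> R1=(0,6,6,0) value=12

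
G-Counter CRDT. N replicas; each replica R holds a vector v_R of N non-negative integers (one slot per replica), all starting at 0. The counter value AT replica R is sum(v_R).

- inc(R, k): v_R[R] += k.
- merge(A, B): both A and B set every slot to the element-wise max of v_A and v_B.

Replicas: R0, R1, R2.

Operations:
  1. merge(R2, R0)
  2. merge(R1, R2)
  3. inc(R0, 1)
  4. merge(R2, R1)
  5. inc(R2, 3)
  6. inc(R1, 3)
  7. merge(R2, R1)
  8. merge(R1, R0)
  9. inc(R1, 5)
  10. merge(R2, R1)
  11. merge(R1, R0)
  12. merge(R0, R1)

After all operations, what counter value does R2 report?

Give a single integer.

Answer: 12

Derivation:
Op 1: merge R2<->R0 -> R2=(0,0,0) R0=(0,0,0)
Op 2: merge R1<->R2 -> R1=(0,0,0) R2=(0,0,0)
Op 3: inc R0 by 1 -> R0=(1,0,0) value=1
Op 4: merge R2<->R1 -> R2=(0,0,0) R1=(0,0,0)
Op 5: inc R2 by 3 -> R2=(0,0,3) value=3
Op 6: inc R1 by 3 -> R1=(0,3,0) value=3
Op 7: merge R2<->R1 -> R2=(0,3,3) R1=(0,3,3)
Op 8: merge R1<->R0 -> R1=(1,3,3) R0=(1,3,3)
Op 9: inc R1 by 5 -> R1=(1,8,3) value=12
Op 10: merge R2<->R1 -> R2=(1,8,3) R1=(1,8,3)
Op 11: merge R1<->R0 -> R1=(1,8,3) R0=(1,8,3)
Op 12: merge R0<->R1 -> R0=(1,8,3) R1=(1,8,3)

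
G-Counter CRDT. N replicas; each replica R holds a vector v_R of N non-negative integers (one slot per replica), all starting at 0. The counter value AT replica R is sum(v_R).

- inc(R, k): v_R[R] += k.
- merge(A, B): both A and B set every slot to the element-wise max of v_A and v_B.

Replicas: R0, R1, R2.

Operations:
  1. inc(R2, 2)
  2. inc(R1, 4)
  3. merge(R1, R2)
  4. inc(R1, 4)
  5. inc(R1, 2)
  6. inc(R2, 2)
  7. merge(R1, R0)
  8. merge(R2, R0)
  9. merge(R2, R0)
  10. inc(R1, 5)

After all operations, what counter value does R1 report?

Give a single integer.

Op 1: inc R2 by 2 -> R2=(0,0,2) value=2
Op 2: inc R1 by 4 -> R1=(0,4,0) value=4
Op 3: merge R1<->R2 -> R1=(0,4,2) R2=(0,4,2)
Op 4: inc R1 by 4 -> R1=(0,8,2) value=10
Op 5: inc R1 by 2 -> R1=(0,10,2) value=12
Op 6: inc R2 by 2 -> R2=(0,4,4) value=8
Op 7: merge R1<->R0 -> R1=(0,10,2) R0=(0,10,2)
Op 8: merge R2<->R0 -> R2=(0,10,4) R0=(0,10,4)
Op 9: merge R2<->R0 -> R2=(0,10,4) R0=(0,10,4)
Op 10: inc R1 by 5 -> R1=(0,15,2) value=17

Answer: 17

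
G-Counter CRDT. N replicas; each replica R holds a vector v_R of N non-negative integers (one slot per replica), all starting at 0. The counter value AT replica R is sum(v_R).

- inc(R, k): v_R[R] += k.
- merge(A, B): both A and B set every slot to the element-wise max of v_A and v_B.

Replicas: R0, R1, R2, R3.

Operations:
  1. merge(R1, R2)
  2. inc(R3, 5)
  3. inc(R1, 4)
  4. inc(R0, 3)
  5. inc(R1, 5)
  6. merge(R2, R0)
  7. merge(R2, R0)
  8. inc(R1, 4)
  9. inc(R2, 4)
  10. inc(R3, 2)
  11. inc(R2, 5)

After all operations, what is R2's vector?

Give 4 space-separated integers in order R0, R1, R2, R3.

Answer: 3 0 9 0

Derivation:
Op 1: merge R1<->R2 -> R1=(0,0,0,0) R2=(0,0,0,0)
Op 2: inc R3 by 5 -> R3=(0,0,0,5) value=5
Op 3: inc R1 by 4 -> R1=(0,4,0,0) value=4
Op 4: inc R0 by 3 -> R0=(3,0,0,0) value=3
Op 5: inc R1 by 5 -> R1=(0,9,0,0) value=9
Op 6: merge R2<->R0 -> R2=(3,0,0,0) R0=(3,0,0,0)
Op 7: merge R2<->R0 -> R2=(3,0,0,0) R0=(3,0,0,0)
Op 8: inc R1 by 4 -> R1=(0,13,0,0) value=13
Op 9: inc R2 by 4 -> R2=(3,0,4,0) value=7
Op 10: inc R3 by 2 -> R3=(0,0,0,7) value=7
Op 11: inc R2 by 5 -> R2=(3,0,9,0) value=12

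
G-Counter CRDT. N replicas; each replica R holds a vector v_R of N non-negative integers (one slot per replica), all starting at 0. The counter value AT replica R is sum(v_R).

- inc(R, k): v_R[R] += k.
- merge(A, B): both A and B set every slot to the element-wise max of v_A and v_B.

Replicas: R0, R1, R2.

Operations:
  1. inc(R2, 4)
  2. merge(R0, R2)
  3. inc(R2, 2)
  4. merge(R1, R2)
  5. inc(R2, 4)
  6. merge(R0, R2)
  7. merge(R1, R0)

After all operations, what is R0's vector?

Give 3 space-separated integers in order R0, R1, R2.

Op 1: inc R2 by 4 -> R2=(0,0,4) value=4
Op 2: merge R0<->R2 -> R0=(0,0,4) R2=(0,0,4)
Op 3: inc R2 by 2 -> R2=(0,0,6) value=6
Op 4: merge R1<->R2 -> R1=(0,0,6) R2=(0,0,6)
Op 5: inc R2 by 4 -> R2=(0,0,10) value=10
Op 6: merge R0<->R2 -> R0=(0,0,10) R2=(0,0,10)
Op 7: merge R1<->R0 -> R1=(0,0,10) R0=(0,0,10)

Answer: 0 0 10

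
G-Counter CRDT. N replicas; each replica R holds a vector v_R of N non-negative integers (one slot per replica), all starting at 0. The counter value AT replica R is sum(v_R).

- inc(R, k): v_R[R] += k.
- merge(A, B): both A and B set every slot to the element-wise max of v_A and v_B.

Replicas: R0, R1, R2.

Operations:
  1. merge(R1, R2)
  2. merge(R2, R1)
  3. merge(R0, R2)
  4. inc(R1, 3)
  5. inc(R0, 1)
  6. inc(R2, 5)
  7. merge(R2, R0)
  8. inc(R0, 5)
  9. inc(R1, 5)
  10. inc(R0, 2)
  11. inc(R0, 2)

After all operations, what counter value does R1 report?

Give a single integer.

Answer: 8

Derivation:
Op 1: merge R1<->R2 -> R1=(0,0,0) R2=(0,0,0)
Op 2: merge R2<->R1 -> R2=(0,0,0) R1=(0,0,0)
Op 3: merge R0<->R2 -> R0=(0,0,0) R2=(0,0,0)
Op 4: inc R1 by 3 -> R1=(0,3,0) value=3
Op 5: inc R0 by 1 -> R0=(1,0,0) value=1
Op 6: inc R2 by 5 -> R2=(0,0,5) value=5
Op 7: merge R2<->R0 -> R2=(1,0,5) R0=(1,0,5)
Op 8: inc R0 by 5 -> R0=(6,0,5) value=11
Op 9: inc R1 by 5 -> R1=(0,8,0) value=8
Op 10: inc R0 by 2 -> R0=(8,0,5) value=13
Op 11: inc R0 by 2 -> R0=(10,0,5) value=15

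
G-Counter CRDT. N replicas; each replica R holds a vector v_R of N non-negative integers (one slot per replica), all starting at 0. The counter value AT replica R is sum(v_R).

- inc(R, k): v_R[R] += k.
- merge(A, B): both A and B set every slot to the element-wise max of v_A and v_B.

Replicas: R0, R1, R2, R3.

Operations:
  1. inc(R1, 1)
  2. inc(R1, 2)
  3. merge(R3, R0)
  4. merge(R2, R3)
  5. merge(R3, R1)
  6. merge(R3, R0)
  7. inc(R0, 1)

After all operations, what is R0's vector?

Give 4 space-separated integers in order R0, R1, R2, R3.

Answer: 1 3 0 0

Derivation:
Op 1: inc R1 by 1 -> R1=(0,1,0,0) value=1
Op 2: inc R1 by 2 -> R1=(0,3,0,0) value=3
Op 3: merge R3<->R0 -> R3=(0,0,0,0) R0=(0,0,0,0)
Op 4: merge R2<->R3 -> R2=(0,0,0,0) R3=(0,0,0,0)
Op 5: merge R3<->R1 -> R3=(0,3,0,0) R1=(0,3,0,0)
Op 6: merge R3<->R0 -> R3=(0,3,0,0) R0=(0,3,0,0)
Op 7: inc R0 by 1 -> R0=(1,3,0,0) value=4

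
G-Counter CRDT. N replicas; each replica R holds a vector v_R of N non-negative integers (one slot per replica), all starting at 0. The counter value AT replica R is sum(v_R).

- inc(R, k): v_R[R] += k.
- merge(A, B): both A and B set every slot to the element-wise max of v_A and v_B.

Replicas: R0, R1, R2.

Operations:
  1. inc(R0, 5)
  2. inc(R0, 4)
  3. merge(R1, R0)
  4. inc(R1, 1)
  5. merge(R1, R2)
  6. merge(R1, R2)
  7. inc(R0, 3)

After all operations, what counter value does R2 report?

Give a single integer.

Answer: 10

Derivation:
Op 1: inc R0 by 5 -> R0=(5,0,0) value=5
Op 2: inc R0 by 4 -> R0=(9,0,0) value=9
Op 3: merge R1<->R0 -> R1=(9,0,0) R0=(9,0,0)
Op 4: inc R1 by 1 -> R1=(9,1,0) value=10
Op 5: merge R1<->R2 -> R1=(9,1,0) R2=(9,1,0)
Op 6: merge R1<->R2 -> R1=(9,1,0) R2=(9,1,0)
Op 7: inc R0 by 3 -> R0=(12,0,0) value=12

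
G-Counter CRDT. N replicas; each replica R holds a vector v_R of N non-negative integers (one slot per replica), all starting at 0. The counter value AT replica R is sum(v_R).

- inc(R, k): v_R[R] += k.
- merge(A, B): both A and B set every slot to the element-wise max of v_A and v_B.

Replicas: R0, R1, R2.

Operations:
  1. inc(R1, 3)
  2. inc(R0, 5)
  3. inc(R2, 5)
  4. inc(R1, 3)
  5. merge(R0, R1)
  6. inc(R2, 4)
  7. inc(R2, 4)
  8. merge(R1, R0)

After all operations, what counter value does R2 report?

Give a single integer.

Answer: 13

Derivation:
Op 1: inc R1 by 3 -> R1=(0,3,0) value=3
Op 2: inc R0 by 5 -> R0=(5,0,0) value=5
Op 3: inc R2 by 5 -> R2=(0,0,5) value=5
Op 4: inc R1 by 3 -> R1=(0,6,0) value=6
Op 5: merge R0<->R1 -> R0=(5,6,0) R1=(5,6,0)
Op 6: inc R2 by 4 -> R2=(0,0,9) value=9
Op 7: inc R2 by 4 -> R2=(0,0,13) value=13
Op 8: merge R1<->R0 -> R1=(5,6,0) R0=(5,6,0)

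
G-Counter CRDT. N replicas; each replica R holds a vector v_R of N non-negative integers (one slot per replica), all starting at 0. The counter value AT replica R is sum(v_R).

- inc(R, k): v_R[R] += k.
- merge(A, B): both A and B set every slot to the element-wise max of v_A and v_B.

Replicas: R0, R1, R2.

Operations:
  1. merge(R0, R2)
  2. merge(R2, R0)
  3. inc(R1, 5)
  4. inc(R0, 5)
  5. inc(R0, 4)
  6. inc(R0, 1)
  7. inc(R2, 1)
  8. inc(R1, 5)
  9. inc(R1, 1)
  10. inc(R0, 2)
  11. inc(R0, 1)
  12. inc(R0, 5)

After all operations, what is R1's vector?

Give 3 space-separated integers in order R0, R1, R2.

Answer: 0 11 0

Derivation:
Op 1: merge R0<->R2 -> R0=(0,0,0) R2=(0,0,0)
Op 2: merge R2<->R0 -> R2=(0,0,0) R0=(0,0,0)
Op 3: inc R1 by 5 -> R1=(0,5,0) value=5
Op 4: inc R0 by 5 -> R0=(5,0,0) value=5
Op 5: inc R0 by 4 -> R0=(9,0,0) value=9
Op 6: inc R0 by 1 -> R0=(10,0,0) value=10
Op 7: inc R2 by 1 -> R2=(0,0,1) value=1
Op 8: inc R1 by 5 -> R1=(0,10,0) value=10
Op 9: inc R1 by 1 -> R1=(0,11,0) value=11
Op 10: inc R0 by 2 -> R0=(12,0,0) value=12
Op 11: inc R0 by 1 -> R0=(13,0,0) value=13
Op 12: inc R0 by 5 -> R0=(18,0,0) value=18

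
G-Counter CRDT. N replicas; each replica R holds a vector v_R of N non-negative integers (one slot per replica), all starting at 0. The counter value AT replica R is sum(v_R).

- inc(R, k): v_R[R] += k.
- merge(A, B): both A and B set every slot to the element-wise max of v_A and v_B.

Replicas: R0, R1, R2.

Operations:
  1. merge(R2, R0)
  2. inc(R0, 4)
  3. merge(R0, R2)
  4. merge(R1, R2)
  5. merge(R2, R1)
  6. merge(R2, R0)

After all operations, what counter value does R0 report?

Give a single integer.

Op 1: merge R2<->R0 -> R2=(0,0,0) R0=(0,0,0)
Op 2: inc R0 by 4 -> R0=(4,0,0) value=4
Op 3: merge R0<->R2 -> R0=(4,0,0) R2=(4,0,0)
Op 4: merge R1<->R2 -> R1=(4,0,0) R2=(4,0,0)
Op 5: merge R2<->R1 -> R2=(4,0,0) R1=(4,0,0)
Op 6: merge R2<->R0 -> R2=(4,0,0) R0=(4,0,0)

Answer: 4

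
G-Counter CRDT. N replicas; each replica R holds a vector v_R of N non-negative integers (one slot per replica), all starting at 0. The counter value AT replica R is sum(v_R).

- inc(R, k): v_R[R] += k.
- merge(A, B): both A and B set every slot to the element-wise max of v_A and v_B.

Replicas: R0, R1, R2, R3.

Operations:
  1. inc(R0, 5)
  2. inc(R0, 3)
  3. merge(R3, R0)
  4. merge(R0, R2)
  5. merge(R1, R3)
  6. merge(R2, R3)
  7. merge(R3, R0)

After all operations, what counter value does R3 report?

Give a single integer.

Op 1: inc R0 by 5 -> R0=(5,0,0,0) value=5
Op 2: inc R0 by 3 -> R0=(8,0,0,0) value=8
Op 3: merge R3<->R0 -> R3=(8,0,0,0) R0=(8,0,0,0)
Op 4: merge R0<->R2 -> R0=(8,0,0,0) R2=(8,0,0,0)
Op 5: merge R1<->R3 -> R1=(8,0,0,0) R3=(8,0,0,0)
Op 6: merge R2<->R3 -> R2=(8,0,0,0) R3=(8,0,0,0)
Op 7: merge R3<->R0 -> R3=(8,0,0,0) R0=(8,0,0,0)

Answer: 8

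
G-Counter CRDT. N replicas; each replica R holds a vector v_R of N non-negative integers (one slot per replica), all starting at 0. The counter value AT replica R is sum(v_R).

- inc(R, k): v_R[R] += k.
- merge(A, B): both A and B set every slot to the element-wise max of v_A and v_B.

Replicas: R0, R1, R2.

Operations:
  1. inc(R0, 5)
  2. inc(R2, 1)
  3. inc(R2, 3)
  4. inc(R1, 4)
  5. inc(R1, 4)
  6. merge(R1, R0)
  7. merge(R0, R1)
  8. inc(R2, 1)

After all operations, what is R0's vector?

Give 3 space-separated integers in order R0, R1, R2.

Answer: 5 8 0

Derivation:
Op 1: inc R0 by 5 -> R0=(5,0,0) value=5
Op 2: inc R2 by 1 -> R2=(0,0,1) value=1
Op 3: inc R2 by 3 -> R2=(0,0,4) value=4
Op 4: inc R1 by 4 -> R1=(0,4,0) value=4
Op 5: inc R1 by 4 -> R1=(0,8,0) value=8
Op 6: merge R1<->R0 -> R1=(5,8,0) R0=(5,8,0)
Op 7: merge R0<->R1 -> R0=(5,8,0) R1=(5,8,0)
Op 8: inc R2 by 1 -> R2=(0,0,5) value=5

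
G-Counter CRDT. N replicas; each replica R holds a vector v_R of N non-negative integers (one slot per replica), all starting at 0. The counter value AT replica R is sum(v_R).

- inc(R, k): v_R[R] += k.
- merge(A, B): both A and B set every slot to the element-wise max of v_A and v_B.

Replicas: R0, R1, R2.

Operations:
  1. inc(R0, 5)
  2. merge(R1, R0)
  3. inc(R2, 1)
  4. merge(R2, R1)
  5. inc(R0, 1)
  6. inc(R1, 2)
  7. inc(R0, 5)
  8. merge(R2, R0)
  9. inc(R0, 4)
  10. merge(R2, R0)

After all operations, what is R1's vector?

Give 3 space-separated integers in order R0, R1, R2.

Op 1: inc R0 by 5 -> R0=(5,0,0) value=5
Op 2: merge R1<->R0 -> R1=(5,0,0) R0=(5,0,0)
Op 3: inc R2 by 1 -> R2=(0,0,1) value=1
Op 4: merge R2<->R1 -> R2=(5,0,1) R1=(5,0,1)
Op 5: inc R0 by 1 -> R0=(6,0,0) value=6
Op 6: inc R1 by 2 -> R1=(5,2,1) value=8
Op 7: inc R0 by 5 -> R0=(11,0,0) value=11
Op 8: merge R2<->R0 -> R2=(11,0,1) R0=(11,0,1)
Op 9: inc R0 by 4 -> R0=(15,0,1) value=16
Op 10: merge R2<->R0 -> R2=(15,0,1) R0=(15,0,1)

Answer: 5 2 1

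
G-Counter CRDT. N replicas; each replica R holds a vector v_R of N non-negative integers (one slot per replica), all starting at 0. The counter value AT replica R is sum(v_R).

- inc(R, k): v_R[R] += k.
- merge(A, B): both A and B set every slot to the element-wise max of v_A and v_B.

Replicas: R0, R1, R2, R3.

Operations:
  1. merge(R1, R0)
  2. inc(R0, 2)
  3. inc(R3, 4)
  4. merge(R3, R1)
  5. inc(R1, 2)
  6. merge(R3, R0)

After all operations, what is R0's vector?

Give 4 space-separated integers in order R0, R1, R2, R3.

Answer: 2 0 0 4

Derivation:
Op 1: merge R1<->R0 -> R1=(0,0,0,0) R0=(0,0,0,0)
Op 2: inc R0 by 2 -> R0=(2,0,0,0) value=2
Op 3: inc R3 by 4 -> R3=(0,0,0,4) value=4
Op 4: merge R3<->R1 -> R3=(0,0,0,4) R1=(0,0,0,4)
Op 5: inc R1 by 2 -> R1=(0,2,0,4) value=6
Op 6: merge R3<->R0 -> R3=(2,0,0,4) R0=(2,0,0,4)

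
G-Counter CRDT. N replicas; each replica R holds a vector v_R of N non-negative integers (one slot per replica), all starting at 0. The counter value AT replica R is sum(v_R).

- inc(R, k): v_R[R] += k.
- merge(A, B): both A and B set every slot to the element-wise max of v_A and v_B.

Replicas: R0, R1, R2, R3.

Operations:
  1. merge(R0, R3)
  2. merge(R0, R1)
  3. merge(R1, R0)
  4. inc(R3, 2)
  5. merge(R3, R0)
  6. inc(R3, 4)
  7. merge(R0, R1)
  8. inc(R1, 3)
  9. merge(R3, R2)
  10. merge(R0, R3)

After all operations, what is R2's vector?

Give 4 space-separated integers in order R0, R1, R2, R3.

Answer: 0 0 0 6

Derivation:
Op 1: merge R0<->R3 -> R0=(0,0,0,0) R3=(0,0,0,0)
Op 2: merge R0<->R1 -> R0=(0,0,0,0) R1=(0,0,0,0)
Op 3: merge R1<->R0 -> R1=(0,0,0,0) R0=(0,0,0,0)
Op 4: inc R3 by 2 -> R3=(0,0,0,2) value=2
Op 5: merge R3<->R0 -> R3=(0,0,0,2) R0=(0,0,0,2)
Op 6: inc R3 by 4 -> R3=(0,0,0,6) value=6
Op 7: merge R0<->R1 -> R0=(0,0,0,2) R1=(0,0,0,2)
Op 8: inc R1 by 3 -> R1=(0,3,0,2) value=5
Op 9: merge R3<->R2 -> R3=(0,0,0,6) R2=(0,0,0,6)
Op 10: merge R0<->R3 -> R0=(0,0,0,6) R3=(0,0,0,6)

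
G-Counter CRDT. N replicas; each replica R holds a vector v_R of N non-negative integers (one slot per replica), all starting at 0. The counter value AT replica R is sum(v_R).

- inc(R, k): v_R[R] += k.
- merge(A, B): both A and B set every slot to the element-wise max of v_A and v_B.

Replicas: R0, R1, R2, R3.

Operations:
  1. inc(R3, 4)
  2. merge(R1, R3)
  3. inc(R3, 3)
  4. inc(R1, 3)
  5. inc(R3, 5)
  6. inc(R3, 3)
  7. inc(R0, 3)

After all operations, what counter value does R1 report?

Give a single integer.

Op 1: inc R3 by 4 -> R3=(0,0,0,4) value=4
Op 2: merge R1<->R3 -> R1=(0,0,0,4) R3=(0,0,0,4)
Op 3: inc R3 by 3 -> R3=(0,0,0,7) value=7
Op 4: inc R1 by 3 -> R1=(0,3,0,4) value=7
Op 5: inc R3 by 5 -> R3=(0,0,0,12) value=12
Op 6: inc R3 by 3 -> R3=(0,0,0,15) value=15
Op 7: inc R0 by 3 -> R0=(3,0,0,0) value=3

Answer: 7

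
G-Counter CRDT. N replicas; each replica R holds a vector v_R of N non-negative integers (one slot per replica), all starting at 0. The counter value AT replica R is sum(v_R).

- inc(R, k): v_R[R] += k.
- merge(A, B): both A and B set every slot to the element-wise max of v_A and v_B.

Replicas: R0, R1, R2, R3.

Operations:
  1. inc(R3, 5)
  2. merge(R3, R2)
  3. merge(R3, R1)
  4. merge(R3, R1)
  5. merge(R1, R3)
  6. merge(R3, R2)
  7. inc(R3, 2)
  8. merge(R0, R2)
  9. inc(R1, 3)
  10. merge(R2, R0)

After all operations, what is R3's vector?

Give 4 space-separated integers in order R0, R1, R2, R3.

Answer: 0 0 0 7

Derivation:
Op 1: inc R3 by 5 -> R3=(0,0,0,5) value=5
Op 2: merge R3<->R2 -> R3=(0,0,0,5) R2=(0,0,0,5)
Op 3: merge R3<->R1 -> R3=(0,0,0,5) R1=(0,0,0,5)
Op 4: merge R3<->R1 -> R3=(0,0,0,5) R1=(0,0,0,5)
Op 5: merge R1<->R3 -> R1=(0,0,0,5) R3=(0,0,0,5)
Op 6: merge R3<->R2 -> R3=(0,0,0,5) R2=(0,0,0,5)
Op 7: inc R3 by 2 -> R3=(0,0,0,7) value=7
Op 8: merge R0<->R2 -> R0=(0,0,0,5) R2=(0,0,0,5)
Op 9: inc R1 by 3 -> R1=(0,3,0,5) value=8
Op 10: merge R2<->R0 -> R2=(0,0,0,5) R0=(0,0,0,5)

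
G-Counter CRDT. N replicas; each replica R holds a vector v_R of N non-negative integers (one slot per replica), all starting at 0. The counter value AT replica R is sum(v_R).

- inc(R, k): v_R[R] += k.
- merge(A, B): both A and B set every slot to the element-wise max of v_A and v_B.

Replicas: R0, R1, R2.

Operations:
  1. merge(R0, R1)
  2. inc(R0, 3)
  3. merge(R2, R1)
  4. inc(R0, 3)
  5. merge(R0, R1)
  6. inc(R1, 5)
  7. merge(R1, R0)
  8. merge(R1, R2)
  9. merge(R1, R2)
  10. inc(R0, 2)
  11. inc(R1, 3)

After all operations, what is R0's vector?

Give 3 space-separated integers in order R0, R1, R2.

Answer: 8 5 0

Derivation:
Op 1: merge R0<->R1 -> R0=(0,0,0) R1=(0,0,0)
Op 2: inc R0 by 3 -> R0=(3,0,0) value=3
Op 3: merge R2<->R1 -> R2=(0,0,0) R1=(0,0,0)
Op 4: inc R0 by 3 -> R0=(6,0,0) value=6
Op 5: merge R0<->R1 -> R0=(6,0,0) R1=(6,0,0)
Op 6: inc R1 by 5 -> R1=(6,5,0) value=11
Op 7: merge R1<->R0 -> R1=(6,5,0) R0=(6,5,0)
Op 8: merge R1<->R2 -> R1=(6,5,0) R2=(6,5,0)
Op 9: merge R1<->R2 -> R1=(6,5,0) R2=(6,5,0)
Op 10: inc R0 by 2 -> R0=(8,5,0) value=13
Op 11: inc R1 by 3 -> R1=(6,8,0) value=14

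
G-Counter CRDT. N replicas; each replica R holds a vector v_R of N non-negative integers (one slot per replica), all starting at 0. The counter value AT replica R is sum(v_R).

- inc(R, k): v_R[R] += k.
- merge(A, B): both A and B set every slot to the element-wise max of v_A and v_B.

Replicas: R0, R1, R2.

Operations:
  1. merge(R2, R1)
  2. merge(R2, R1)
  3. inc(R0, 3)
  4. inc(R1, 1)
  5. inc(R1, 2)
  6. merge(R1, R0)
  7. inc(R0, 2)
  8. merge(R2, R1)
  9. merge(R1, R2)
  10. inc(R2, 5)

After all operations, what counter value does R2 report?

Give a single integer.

Op 1: merge R2<->R1 -> R2=(0,0,0) R1=(0,0,0)
Op 2: merge R2<->R1 -> R2=(0,0,0) R1=(0,0,0)
Op 3: inc R0 by 3 -> R0=(3,0,0) value=3
Op 4: inc R1 by 1 -> R1=(0,1,0) value=1
Op 5: inc R1 by 2 -> R1=(0,3,0) value=3
Op 6: merge R1<->R0 -> R1=(3,3,0) R0=(3,3,0)
Op 7: inc R0 by 2 -> R0=(5,3,0) value=8
Op 8: merge R2<->R1 -> R2=(3,3,0) R1=(3,3,0)
Op 9: merge R1<->R2 -> R1=(3,3,0) R2=(3,3,0)
Op 10: inc R2 by 5 -> R2=(3,3,5) value=11

Answer: 11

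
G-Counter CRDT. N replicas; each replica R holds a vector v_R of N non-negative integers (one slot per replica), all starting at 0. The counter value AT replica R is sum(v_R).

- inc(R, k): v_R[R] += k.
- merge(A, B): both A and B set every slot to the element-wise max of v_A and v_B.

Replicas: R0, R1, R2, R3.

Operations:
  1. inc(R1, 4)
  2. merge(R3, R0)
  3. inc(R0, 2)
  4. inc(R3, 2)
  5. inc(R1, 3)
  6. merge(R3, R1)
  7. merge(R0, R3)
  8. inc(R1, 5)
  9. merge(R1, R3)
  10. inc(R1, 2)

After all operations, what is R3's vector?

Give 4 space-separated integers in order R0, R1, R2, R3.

Op 1: inc R1 by 4 -> R1=(0,4,0,0) value=4
Op 2: merge R3<->R0 -> R3=(0,0,0,0) R0=(0,0,0,0)
Op 3: inc R0 by 2 -> R0=(2,0,0,0) value=2
Op 4: inc R3 by 2 -> R3=(0,0,0,2) value=2
Op 5: inc R1 by 3 -> R1=(0,7,0,0) value=7
Op 6: merge R3<->R1 -> R3=(0,7,0,2) R1=(0,7,0,2)
Op 7: merge R0<->R3 -> R0=(2,7,0,2) R3=(2,7,0,2)
Op 8: inc R1 by 5 -> R1=(0,12,0,2) value=14
Op 9: merge R1<->R3 -> R1=(2,12,0,2) R3=(2,12,0,2)
Op 10: inc R1 by 2 -> R1=(2,14,0,2) value=18

Answer: 2 12 0 2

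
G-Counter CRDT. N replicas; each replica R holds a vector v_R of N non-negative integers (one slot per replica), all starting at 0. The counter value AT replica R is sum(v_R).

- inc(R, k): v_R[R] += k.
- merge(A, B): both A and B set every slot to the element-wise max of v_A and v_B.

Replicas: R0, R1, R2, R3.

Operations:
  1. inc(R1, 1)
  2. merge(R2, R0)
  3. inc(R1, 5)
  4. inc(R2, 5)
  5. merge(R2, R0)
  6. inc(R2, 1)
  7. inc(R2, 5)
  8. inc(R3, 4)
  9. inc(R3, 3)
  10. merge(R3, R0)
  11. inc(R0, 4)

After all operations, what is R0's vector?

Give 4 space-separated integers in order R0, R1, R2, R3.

Op 1: inc R1 by 1 -> R1=(0,1,0,0) value=1
Op 2: merge R2<->R0 -> R2=(0,0,0,0) R0=(0,0,0,0)
Op 3: inc R1 by 5 -> R1=(0,6,0,0) value=6
Op 4: inc R2 by 5 -> R2=(0,0,5,0) value=5
Op 5: merge R2<->R0 -> R2=(0,0,5,0) R0=(0,0,5,0)
Op 6: inc R2 by 1 -> R2=(0,0,6,0) value=6
Op 7: inc R2 by 5 -> R2=(0,0,11,0) value=11
Op 8: inc R3 by 4 -> R3=(0,0,0,4) value=4
Op 9: inc R3 by 3 -> R3=(0,0,0,7) value=7
Op 10: merge R3<->R0 -> R3=(0,0,5,7) R0=(0,0,5,7)
Op 11: inc R0 by 4 -> R0=(4,0,5,7) value=16

Answer: 4 0 5 7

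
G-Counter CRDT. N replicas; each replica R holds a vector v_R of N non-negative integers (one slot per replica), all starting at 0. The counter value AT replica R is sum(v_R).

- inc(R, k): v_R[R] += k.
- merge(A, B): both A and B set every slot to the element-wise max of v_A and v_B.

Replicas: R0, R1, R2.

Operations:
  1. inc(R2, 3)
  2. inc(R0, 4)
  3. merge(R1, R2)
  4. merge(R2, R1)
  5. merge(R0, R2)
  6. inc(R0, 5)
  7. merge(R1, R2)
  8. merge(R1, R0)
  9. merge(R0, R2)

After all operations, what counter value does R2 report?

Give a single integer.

Answer: 12

Derivation:
Op 1: inc R2 by 3 -> R2=(0,0,3) value=3
Op 2: inc R0 by 4 -> R0=(4,0,0) value=4
Op 3: merge R1<->R2 -> R1=(0,0,3) R2=(0,0,3)
Op 4: merge R2<->R1 -> R2=(0,0,3) R1=(0,0,3)
Op 5: merge R0<->R2 -> R0=(4,0,3) R2=(4,0,3)
Op 6: inc R0 by 5 -> R0=(9,0,3) value=12
Op 7: merge R1<->R2 -> R1=(4,0,3) R2=(4,0,3)
Op 8: merge R1<->R0 -> R1=(9,0,3) R0=(9,0,3)
Op 9: merge R0<->R2 -> R0=(9,0,3) R2=(9,0,3)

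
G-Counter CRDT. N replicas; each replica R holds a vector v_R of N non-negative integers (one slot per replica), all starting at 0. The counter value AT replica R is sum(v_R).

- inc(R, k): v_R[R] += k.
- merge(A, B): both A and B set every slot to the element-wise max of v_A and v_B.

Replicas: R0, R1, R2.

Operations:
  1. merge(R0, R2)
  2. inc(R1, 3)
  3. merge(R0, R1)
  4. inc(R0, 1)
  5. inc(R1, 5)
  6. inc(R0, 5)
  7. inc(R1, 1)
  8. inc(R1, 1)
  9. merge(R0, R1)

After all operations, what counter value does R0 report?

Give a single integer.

Op 1: merge R0<->R2 -> R0=(0,0,0) R2=(0,0,0)
Op 2: inc R1 by 3 -> R1=(0,3,0) value=3
Op 3: merge R0<->R1 -> R0=(0,3,0) R1=(0,3,0)
Op 4: inc R0 by 1 -> R0=(1,3,0) value=4
Op 5: inc R1 by 5 -> R1=(0,8,0) value=8
Op 6: inc R0 by 5 -> R0=(6,3,0) value=9
Op 7: inc R1 by 1 -> R1=(0,9,0) value=9
Op 8: inc R1 by 1 -> R1=(0,10,0) value=10
Op 9: merge R0<->R1 -> R0=(6,10,0) R1=(6,10,0)

Answer: 16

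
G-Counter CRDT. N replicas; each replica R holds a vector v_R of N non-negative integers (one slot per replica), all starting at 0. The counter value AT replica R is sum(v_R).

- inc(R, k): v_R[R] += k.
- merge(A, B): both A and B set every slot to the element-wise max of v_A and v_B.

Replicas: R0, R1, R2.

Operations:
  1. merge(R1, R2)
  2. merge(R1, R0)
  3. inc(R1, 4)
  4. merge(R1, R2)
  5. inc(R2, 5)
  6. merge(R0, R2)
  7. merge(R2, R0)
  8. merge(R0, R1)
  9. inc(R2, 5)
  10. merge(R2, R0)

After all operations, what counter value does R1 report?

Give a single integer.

Answer: 9

Derivation:
Op 1: merge R1<->R2 -> R1=(0,0,0) R2=(0,0,0)
Op 2: merge R1<->R0 -> R1=(0,0,0) R0=(0,0,0)
Op 3: inc R1 by 4 -> R1=(0,4,0) value=4
Op 4: merge R1<->R2 -> R1=(0,4,0) R2=(0,4,0)
Op 5: inc R2 by 5 -> R2=(0,4,5) value=9
Op 6: merge R0<->R2 -> R0=(0,4,5) R2=(0,4,5)
Op 7: merge R2<->R0 -> R2=(0,4,5) R0=(0,4,5)
Op 8: merge R0<->R1 -> R0=(0,4,5) R1=(0,4,5)
Op 9: inc R2 by 5 -> R2=(0,4,10) value=14
Op 10: merge R2<->R0 -> R2=(0,4,10) R0=(0,4,10)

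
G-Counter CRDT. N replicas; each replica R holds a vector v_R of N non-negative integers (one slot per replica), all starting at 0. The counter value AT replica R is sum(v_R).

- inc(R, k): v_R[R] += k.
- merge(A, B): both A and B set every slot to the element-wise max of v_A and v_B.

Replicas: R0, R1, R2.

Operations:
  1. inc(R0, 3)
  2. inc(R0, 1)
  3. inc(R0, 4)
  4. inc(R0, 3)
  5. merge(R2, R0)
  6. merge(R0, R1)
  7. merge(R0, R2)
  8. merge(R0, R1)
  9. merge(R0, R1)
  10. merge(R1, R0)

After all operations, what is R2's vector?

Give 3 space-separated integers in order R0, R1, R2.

Answer: 11 0 0

Derivation:
Op 1: inc R0 by 3 -> R0=(3,0,0) value=3
Op 2: inc R0 by 1 -> R0=(4,0,0) value=4
Op 3: inc R0 by 4 -> R0=(8,0,0) value=8
Op 4: inc R0 by 3 -> R0=(11,0,0) value=11
Op 5: merge R2<->R0 -> R2=(11,0,0) R0=(11,0,0)
Op 6: merge R0<->R1 -> R0=(11,0,0) R1=(11,0,0)
Op 7: merge R0<->R2 -> R0=(11,0,0) R2=(11,0,0)
Op 8: merge R0<->R1 -> R0=(11,0,0) R1=(11,0,0)
Op 9: merge R0<->R1 -> R0=(11,0,0) R1=(11,0,0)
Op 10: merge R1<->R0 -> R1=(11,0,0) R0=(11,0,0)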